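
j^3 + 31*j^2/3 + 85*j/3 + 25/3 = (j + 1/3)*(j + 5)^2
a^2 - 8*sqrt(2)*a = a*(a - 8*sqrt(2))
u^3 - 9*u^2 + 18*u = u*(u - 6)*(u - 3)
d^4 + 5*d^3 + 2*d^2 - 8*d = d*(d - 1)*(d + 2)*(d + 4)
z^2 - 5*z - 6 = (z - 6)*(z + 1)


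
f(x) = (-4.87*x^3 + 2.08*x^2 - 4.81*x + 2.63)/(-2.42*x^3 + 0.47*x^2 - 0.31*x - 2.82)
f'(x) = (-14.61*x^2 + 4.16*x - 4.81)/(-2.42*x^3 + 0.47*x^2 - 0.31*x - 2.82) + (7.26*x^2 - 0.94*x + 0.31)*(-4.87*x^3 + 2.08*x^2 - 4.81*x + 2.63)/(-2.42*x^3 + 0.47*x^2 - 0.31*x - 2.82)^2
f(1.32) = 1.42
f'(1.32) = 1.03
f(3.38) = 1.94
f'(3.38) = 0.03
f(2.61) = 1.89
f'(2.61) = 0.09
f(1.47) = 1.55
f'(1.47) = 0.77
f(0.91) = 0.81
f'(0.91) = 1.91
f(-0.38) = -2.01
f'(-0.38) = 4.78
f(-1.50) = 4.51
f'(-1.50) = 5.45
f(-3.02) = 2.47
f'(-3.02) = 0.30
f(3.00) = 1.92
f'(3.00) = 0.05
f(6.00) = 1.97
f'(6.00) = 0.01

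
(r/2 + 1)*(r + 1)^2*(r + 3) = r^4/2 + 7*r^3/2 + 17*r^2/2 + 17*r/2 + 3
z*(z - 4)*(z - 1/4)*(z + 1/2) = z^4 - 15*z^3/4 - 9*z^2/8 + z/2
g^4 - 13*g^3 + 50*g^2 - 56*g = g*(g - 7)*(g - 4)*(g - 2)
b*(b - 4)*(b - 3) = b^3 - 7*b^2 + 12*b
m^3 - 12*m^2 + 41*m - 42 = (m - 7)*(m - 3)*(m - 2)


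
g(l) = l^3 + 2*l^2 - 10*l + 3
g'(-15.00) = 605.00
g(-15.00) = -2772.00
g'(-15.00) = 605.00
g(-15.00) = -2772.00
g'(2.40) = 16.88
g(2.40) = 4.34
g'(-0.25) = -10.81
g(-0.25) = 5.61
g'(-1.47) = -9.40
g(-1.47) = 18.85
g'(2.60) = 20.68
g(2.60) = 8.10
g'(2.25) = 14.19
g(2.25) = 2.02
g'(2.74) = 23.48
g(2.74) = 11.19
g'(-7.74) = 138.76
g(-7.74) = -263.47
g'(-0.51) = -11.26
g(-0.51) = 8.49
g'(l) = 3*l^2 + 4*l - 10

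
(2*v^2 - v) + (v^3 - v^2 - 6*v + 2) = v^3 + v^2 - 7*v + 2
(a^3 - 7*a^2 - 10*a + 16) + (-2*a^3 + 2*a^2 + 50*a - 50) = -a^3 - 5*a^2 + 40*a - 34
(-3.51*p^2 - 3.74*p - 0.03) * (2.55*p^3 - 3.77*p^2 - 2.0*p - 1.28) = -8.9505*p^5 + 3.6957*p^4 + 21.0433*p^3 + 12.0859*p^2 + 4.8472*p + 0.0384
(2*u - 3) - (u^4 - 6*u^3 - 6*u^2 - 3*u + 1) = -u^4 + 6*u^3 + 6*u^2 + 5*u - 4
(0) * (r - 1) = 0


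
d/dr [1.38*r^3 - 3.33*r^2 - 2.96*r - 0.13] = 4.14*r^2 - 6.66*r - 2.96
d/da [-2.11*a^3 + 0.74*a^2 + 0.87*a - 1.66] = -6.33*a^2 + 1.48*a + 0.87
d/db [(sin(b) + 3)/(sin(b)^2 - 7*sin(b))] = (-cos(b) - 6/tan(b) + 21*cos(b)/sin(b)^2)/(sin(b) - 7)^2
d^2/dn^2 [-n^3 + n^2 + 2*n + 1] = 2 - 6*n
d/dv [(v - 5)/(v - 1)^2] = (9 - v)/(v - 1)^3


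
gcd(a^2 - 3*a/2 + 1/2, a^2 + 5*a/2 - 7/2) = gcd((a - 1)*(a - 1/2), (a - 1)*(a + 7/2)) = a - 1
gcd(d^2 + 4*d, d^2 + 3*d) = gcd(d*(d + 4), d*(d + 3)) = d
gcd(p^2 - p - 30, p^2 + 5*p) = p + 5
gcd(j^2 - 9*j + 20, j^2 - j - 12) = j - 4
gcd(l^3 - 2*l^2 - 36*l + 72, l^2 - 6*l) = l - 6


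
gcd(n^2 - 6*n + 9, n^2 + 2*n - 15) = n - 3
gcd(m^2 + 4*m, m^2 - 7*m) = m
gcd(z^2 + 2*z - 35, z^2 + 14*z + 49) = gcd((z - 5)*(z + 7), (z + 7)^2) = z + 7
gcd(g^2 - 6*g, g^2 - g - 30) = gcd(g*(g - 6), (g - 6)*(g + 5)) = g - 6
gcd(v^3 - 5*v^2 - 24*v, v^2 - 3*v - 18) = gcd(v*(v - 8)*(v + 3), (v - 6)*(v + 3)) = v + 3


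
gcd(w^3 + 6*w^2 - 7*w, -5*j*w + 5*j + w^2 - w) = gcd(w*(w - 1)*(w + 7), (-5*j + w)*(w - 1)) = w - 1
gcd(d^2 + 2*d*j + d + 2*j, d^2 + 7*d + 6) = d + 1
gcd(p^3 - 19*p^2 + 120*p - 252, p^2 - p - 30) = p - 6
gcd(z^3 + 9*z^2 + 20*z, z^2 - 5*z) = z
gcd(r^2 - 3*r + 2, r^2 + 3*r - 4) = r - 1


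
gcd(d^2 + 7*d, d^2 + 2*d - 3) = 1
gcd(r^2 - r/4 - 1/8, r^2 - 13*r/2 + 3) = r - 1/2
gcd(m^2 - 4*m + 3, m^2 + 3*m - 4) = m - 1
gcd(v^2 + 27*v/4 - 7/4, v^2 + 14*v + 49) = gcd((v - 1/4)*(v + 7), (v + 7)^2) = v + 7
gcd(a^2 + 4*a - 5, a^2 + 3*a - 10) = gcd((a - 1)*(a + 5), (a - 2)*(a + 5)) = a + 5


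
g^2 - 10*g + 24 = (g - 6)*(g - 4)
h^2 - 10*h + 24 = (h - 6)*(h - 4)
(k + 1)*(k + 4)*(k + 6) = k^3 + 11*k^2 + 34*k + 24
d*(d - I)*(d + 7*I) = d^3 + 6*I*d^2 + 7*d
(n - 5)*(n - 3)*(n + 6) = n^3 - 2*n^2 - 33*n + 90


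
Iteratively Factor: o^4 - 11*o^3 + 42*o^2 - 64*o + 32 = (o - 4)*(o^3 - 7*o^2 + 14*o - 8) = (o - 4)*(o - 2)*(o^2 - 5*o + 4) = (o - 4)^2*(o - 2)*(o - 1)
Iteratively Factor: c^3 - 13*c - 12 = (c + 3)*(c^2 - 3*c - 4) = (c - 4)*(c + 3)*(c + 1)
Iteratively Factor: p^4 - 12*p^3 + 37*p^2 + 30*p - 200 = (p + 2)*(p^3 - 14*p^2 + 65*p - 100) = (p - 5)*(p + 2)*(p^2 - 9*p + 20) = (p - 5)^2*(p + 2)*(p - 4)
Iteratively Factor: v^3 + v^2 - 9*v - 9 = (v - 3)*(v^2 + 4*v + 3) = (v - 3)*(v + 1)*(v + 3)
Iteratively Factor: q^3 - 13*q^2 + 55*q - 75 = (q - 3)*(q^2 - 10*q + 25) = (q - 5)*(q - 3)*(q - 5)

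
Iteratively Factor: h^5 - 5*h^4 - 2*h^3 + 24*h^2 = (h - 4)*(h^4 - h^3 - 6*h^2) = h*(h - 4)*(h^3 - h^2 - 6*h) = h*(h - 4)*(h - 3)*(h^2 + 2*h) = h*(h - 4)*(h - 3)*(h + 2)*(h)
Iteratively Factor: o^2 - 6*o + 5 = (o - 5)*(o - 1)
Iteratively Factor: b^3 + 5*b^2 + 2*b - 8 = (b + 2)*(b^2 + 3*b - 4) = (b - 1)*(b + 2)*(b + 4)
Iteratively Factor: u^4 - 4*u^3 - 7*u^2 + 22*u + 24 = (u + 1)*(u^3 - 5*u^2 - 2*u + 24) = (u + 1)*(u + 2)*(u^2 - 7*u + 12) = (u - 3)*(u + 1)*(u + 2)*(u - 4)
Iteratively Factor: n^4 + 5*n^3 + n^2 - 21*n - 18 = (n + 1)*(n^3 + 4*n^2 - 3*n - 18) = (n + 1)*(n + 3)*(n^2 + n - 6) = (n + 1)*(n + 3)^2*(n - 2)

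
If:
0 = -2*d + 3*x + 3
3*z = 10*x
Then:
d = 9*z/20 + 3/2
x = 3*z/10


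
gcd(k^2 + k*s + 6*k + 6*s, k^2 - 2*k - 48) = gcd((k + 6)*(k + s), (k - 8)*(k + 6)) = k + 6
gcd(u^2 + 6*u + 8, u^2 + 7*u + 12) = u + 4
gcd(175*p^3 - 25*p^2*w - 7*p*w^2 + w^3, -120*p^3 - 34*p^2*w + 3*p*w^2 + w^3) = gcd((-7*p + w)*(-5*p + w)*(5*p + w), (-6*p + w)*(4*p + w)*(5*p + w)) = 5*p + w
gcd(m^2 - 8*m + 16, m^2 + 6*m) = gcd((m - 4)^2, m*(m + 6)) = 1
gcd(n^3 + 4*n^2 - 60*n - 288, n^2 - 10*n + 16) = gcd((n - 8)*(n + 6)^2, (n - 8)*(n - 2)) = n - 8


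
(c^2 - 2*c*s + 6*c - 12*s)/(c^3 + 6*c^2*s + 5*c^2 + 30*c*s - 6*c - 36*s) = (c - 2*s)/(c^2 + 6*c*s - c - 6*s)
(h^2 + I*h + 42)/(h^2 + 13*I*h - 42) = (h - 6*I)/(h + 6*I)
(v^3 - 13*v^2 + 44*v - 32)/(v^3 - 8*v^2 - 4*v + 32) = (v^2 - 5*v + 4)/(v^2 - 4)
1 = 1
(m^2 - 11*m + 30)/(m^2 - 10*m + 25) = (m - 6)/(m - 5)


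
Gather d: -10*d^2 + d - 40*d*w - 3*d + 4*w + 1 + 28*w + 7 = -10*d^2 + d*(-40*w - 2) + 32*w + 8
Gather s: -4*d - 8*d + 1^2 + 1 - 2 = -12*d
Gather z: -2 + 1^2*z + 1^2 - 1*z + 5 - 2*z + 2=6 - 2*z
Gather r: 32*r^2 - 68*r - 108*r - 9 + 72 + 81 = 32*r^2 - 176*r + 144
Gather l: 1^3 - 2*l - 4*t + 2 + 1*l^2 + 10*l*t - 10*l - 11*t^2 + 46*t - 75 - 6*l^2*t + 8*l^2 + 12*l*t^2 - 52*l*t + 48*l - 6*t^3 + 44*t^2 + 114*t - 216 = l^2*(9 - 6*t) + l*(12*t^2 - 42*t + 36) - 6*t^3 + 33*t^2 + 156*t - 288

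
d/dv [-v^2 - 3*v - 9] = -2*v - 3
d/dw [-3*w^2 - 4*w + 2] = -6*w - 4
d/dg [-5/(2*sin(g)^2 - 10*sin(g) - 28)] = 5*(2*sin(g) - 5)*cos(g)/(2*(sin(g) - 7)^2*(sin(g) + 2)^2)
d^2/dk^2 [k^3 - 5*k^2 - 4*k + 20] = 6*k - 10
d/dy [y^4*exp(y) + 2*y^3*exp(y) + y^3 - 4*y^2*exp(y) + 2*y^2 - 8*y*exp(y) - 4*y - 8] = y^4*exp(y) + 6*y^3*exp(y) + 2*y^2*exp(y) + 3*y^2 - 16*y*exp(y) + 4*y - 8*exp(y) - 4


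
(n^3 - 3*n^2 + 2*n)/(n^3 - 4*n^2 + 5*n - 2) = n/(n - 1)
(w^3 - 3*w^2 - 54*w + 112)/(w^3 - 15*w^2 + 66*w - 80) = (w + 7)/(w - 5)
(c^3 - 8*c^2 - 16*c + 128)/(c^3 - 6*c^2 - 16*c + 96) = (c - 8)/(c - 6)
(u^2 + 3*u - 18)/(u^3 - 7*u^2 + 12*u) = (u + 6)/(u*(u - 4))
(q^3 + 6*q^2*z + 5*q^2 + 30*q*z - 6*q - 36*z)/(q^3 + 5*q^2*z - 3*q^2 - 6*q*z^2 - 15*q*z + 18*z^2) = (-q^2 - 5*q + 6)/(-q^2 + q*z + 3*q - 3*z)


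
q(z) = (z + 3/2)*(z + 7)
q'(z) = 2*z + 17/2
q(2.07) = 32.38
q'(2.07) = 12.64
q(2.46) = 37.46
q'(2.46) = 13.42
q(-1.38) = 0.67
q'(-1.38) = 5.74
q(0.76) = 17.54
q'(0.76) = 10.02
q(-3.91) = -7.45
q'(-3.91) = 0.68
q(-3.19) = -6.44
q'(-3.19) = 2.12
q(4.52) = 69.35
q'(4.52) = 17.54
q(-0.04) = 10.16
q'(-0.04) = 8.42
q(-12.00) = 52.50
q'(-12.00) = -15.50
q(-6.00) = -4.50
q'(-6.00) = -3.50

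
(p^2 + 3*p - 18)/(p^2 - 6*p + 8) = (p^2 + 3*p - 18)/(p^2 - 6*p + 8)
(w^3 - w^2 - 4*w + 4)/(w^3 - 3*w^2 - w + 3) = (w^2 - 4)/(w^2 - 2*w - 3)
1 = 1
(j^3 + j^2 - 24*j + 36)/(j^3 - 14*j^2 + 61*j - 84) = (j^2 + 4*j - 12)/(j^2 - 11*j + 28)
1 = 1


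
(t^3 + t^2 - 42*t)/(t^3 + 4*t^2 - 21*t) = (t - 6)/(t - 3)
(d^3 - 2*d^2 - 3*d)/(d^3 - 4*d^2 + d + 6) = d/(d - 2)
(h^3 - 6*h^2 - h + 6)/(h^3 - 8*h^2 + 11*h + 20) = (h^2 - 7*h + 6)/(h^2 - 9*h + 20)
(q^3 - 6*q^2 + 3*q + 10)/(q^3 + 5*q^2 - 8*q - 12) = (q - 5)/(q + 6)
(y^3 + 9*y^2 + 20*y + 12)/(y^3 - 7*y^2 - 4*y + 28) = (y^2 + 7*y + 6)/(y^2 - 9*y + 14)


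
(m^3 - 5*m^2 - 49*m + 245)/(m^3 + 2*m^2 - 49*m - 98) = (m - 5)/(m + 2)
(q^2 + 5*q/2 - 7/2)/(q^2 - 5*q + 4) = (q + 7/2)/(q - 4)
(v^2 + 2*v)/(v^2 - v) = (v + 2)/(v - 1)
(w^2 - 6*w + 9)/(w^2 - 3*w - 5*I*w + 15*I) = (w - 3)/(w - 5*I)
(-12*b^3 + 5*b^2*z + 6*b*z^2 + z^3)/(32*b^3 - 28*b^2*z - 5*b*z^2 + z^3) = (3*b + z)/(-8*b + z)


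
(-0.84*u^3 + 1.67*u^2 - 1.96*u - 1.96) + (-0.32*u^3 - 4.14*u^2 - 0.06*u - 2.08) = -1.16*u^3 - 2.47*u^2 - 2.02*u - 4.04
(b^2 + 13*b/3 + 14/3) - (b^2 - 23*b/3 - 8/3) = 12*b + 22/3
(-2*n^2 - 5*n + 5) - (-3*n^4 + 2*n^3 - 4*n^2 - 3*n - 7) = 3*n^4 - 2*n^3 + 2*n^2 - 2*n + 12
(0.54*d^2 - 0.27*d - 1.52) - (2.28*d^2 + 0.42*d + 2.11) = -1.74*d^2 - 0.69*d - 3.63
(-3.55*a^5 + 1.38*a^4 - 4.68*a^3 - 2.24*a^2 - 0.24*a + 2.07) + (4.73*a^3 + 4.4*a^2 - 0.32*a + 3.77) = -3.55*a^5 + 1.38*a^4 + 0.0500000000000007*a^3 + 2.16*a^2 - 0.56*a + 5.84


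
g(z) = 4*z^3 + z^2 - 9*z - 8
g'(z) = 12*z^2 + 2*z - 9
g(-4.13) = -235.55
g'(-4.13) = 187.42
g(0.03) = -8.27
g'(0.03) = -8.93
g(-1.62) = -7.80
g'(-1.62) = 19.25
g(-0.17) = -6.46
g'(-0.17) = -8.99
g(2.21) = 20.17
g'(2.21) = 54.03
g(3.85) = 200.44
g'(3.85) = 176.57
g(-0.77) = -2.30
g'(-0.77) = -3.43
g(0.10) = -8.89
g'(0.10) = -8.68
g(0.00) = -8.00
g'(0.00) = -9.00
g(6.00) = 838.00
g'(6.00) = 435.00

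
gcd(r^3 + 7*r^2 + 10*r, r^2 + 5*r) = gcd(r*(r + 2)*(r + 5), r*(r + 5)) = r^2 + 5*r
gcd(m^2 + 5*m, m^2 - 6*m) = m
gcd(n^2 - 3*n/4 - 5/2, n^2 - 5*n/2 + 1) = n - 2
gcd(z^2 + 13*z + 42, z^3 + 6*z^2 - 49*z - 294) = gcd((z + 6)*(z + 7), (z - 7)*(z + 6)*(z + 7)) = z^2 + 13*z + 42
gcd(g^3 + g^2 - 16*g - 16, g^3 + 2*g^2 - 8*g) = g + 4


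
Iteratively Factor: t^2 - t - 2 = (t + 1)*(t - 2)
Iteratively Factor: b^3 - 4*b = (b - 2)*(b^2 + 2*b) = (b - 2)*(b + 2)*(b)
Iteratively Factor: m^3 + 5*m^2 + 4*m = (m)*(m^2 + 5*m + 4) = m*(m + 4)*(m + 1)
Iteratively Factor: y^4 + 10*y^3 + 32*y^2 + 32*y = (y + 2)*(y^3 + 8*y^2 + 16*y) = y*(y + 2)*(y^2 + 8*y + 16) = y*(y + 2)*(y + 4)*(y + 4)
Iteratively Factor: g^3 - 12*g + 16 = (g + 4)*(g^2 - 4*g + 4) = (g - 2)*(g + 4)*(g - 2)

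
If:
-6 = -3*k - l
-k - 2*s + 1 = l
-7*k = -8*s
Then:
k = 20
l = -54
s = 35/2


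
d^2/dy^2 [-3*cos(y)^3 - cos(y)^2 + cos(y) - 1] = 5*cos(y)/4 + 2*cos(2*y) + 27*cos(3*y)/4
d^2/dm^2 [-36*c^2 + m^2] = 2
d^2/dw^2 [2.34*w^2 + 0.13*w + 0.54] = 4.68000000000000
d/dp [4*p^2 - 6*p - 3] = 8*p - 6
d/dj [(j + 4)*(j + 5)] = 2*j + 9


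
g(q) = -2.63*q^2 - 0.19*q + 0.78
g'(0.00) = -0.19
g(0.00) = 0.78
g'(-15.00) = 78.71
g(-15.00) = -588.12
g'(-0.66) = 3.28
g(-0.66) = -0.24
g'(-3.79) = 19.75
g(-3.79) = -36.28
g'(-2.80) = 14.54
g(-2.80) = -19.31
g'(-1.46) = 7.49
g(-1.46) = -4.55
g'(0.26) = -1.56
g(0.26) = 0.55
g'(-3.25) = 16.90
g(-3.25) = -26.38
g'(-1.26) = 6.44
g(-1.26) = -3.16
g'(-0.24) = 1.07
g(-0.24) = 0.67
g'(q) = -5.26*q - 0.19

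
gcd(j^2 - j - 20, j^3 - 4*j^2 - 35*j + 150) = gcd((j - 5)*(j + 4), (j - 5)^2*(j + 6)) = j - 5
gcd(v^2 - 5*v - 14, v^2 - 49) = v - 7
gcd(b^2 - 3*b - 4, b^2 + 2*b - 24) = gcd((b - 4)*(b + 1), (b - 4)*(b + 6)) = b - 4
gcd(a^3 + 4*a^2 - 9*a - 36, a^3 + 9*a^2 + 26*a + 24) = a^2 + 7*a + 12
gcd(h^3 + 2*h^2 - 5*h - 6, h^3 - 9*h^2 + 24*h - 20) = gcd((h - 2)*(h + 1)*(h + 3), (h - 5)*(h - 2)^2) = h - 2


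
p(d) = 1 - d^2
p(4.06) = -15.48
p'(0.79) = -1.58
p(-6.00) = -35.00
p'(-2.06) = 4.12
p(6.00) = -35.00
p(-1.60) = -1.56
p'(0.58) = -1.16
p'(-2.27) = 4.54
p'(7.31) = -14.62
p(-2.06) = -3.24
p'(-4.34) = 8.68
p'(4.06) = -8.12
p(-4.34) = -17.84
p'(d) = -2*d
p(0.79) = 0.38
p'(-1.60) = 3.20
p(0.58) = 0.66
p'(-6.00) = 12.00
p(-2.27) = -4.15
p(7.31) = -52.44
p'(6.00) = -12.00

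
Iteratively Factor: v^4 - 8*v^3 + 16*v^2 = (v)*(v^3 - 8*v^2 + 16*v) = v*(v - 4)*(v^2 - 4*v) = v*(v - 4)^2*(v)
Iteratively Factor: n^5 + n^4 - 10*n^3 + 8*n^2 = (n)*(n^4 + n^3 - 10*n^2 + 8*n) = n^2*(n^3 + n^2 - 10*n + 8) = n^2*(n - 2)*(n^2 + 3*n - 4) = n^2*(n - 2)*(n - 1)*(n + 4)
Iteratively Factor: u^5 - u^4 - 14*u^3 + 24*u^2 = (u)*(u^4 - u^3 - 14*u^2 + 24*u) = u*(u - 3)*(u^3 + 2*u^2 - 8*u) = u^2*(u - 3)*(u^2 + 2*u - 8) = u^2*(u - 3)*(u - 2)*(u + 4)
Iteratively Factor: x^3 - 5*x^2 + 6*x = (x - 3)*(x^2 - 2*x) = x*(x - 3)*(x - 2)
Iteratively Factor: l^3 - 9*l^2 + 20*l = (l - 4)*(l^2 - 5*l) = (l - 5)*(l - 4)*(l)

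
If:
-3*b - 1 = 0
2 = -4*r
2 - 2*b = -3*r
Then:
No Solution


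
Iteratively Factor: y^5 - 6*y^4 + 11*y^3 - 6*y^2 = (y)*(y^4 - 6*y^3 + 11*y^2 - 6*y) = y*(y - 1)*(y^3 - 5*y^2 + 6*y) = y*(y - 3)*(y - 1)*(y^2 - 2*y) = y*(y - 3)*(y - 2)*(y - 1)*(y)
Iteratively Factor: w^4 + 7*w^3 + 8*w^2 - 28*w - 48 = (w - 2)*(w^3 + 9*w^2 + 26*w + 24) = (w - 2)*(w + 3)*(w^2 + 6*w + 8) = (w - 2)*(w + 2)*(w + 3)*(w + 4)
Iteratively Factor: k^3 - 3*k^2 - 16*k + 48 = (k - 4)*(k^2 + k - 12) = (k - 4)*(k - 3)*(k + 4)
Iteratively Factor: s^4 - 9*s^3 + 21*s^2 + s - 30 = (s - 3)*(s^3 - 6*s^2 + 3*s + 10) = (s - 3)*(s + 1)*(s^2 - 7*s + 10) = (s - 3)*(s - 2)*(s + 1)*(s - 5)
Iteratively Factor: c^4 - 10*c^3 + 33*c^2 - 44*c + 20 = (c - 2)*(c^3 - 8*c^2 + 17*c - 10) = (c - 2)*(c - 1)*(c^2 - 7*c + 10) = (c - 5)*(c - 2)*(c - 1)*(c - 2)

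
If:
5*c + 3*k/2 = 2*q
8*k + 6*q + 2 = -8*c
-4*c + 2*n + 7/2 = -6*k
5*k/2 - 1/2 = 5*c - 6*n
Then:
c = 71/296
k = -89/148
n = 79/148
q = 11/74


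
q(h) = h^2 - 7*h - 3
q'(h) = 2*h - 7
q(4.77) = -13.64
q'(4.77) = 2.54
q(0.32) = -5.14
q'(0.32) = -6.36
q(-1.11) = 6.00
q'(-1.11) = -9.22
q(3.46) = -15.25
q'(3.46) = -0.08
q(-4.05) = 41.75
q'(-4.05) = -15.10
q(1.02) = -9.10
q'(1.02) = -4.96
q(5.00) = -13.00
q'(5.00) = 3.00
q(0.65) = -7.13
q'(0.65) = -5.70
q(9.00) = 15.00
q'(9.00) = 11.00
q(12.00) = 57.00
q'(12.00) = 17.00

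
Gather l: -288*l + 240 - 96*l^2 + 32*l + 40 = -96*l^2 - 256*l + 280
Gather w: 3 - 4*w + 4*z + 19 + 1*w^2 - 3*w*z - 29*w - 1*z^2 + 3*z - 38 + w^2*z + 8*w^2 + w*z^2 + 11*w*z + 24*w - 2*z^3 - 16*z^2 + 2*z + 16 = w^2*(z + 9) + w*(z^2 + 8*z - 9) - 2*z^3 - 17*z^2 + 9*z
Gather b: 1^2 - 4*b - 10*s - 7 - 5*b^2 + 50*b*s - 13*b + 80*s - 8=-5*b^2 + b*(50*s - 17) + 70*s - 14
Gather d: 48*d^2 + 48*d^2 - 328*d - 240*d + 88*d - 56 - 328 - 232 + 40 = 96*d^2 - 480*d - 576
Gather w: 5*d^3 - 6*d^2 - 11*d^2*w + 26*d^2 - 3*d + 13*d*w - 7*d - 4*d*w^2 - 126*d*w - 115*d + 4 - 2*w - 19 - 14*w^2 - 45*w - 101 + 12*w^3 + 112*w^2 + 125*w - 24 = 5*d^3 + 20*d^2 - 125*d + 12*w^3 + w^2*(98 - 4*d) + w*(-11*d^2 - 113*d + 78) - 140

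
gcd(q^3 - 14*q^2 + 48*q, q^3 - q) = q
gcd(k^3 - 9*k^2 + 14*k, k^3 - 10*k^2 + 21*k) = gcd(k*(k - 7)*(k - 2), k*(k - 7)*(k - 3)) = k^2 - 7*k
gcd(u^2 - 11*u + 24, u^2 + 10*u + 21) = 1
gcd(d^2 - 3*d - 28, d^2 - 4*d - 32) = d + 4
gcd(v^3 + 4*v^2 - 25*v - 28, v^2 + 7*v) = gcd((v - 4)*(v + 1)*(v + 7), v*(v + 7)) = v + 7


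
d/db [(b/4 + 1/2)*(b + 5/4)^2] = 3*b^2/4 + 9*b/4 + 105/64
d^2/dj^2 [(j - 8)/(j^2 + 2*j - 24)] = 2*(3*(2 - j)*(j^2 + 2*j - 24) + 4*(j - 8)*(j + 1)^2)/(j^2 + 2*j - 24)^3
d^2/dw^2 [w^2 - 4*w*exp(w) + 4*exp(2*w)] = -4*w*exp(w) + 16*exp(2*w) - 8*exp(w) + 2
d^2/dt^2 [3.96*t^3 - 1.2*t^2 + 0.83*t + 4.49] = 23.76*t - 2.4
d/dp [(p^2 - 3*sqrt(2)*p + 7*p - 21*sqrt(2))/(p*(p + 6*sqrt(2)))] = (-7*p^2 + 9*sqrt(2)*p^2 + 42*sqrt(2)*p + 252)/(p^2*(p^2 + 12*sqrt(2)*p + 72))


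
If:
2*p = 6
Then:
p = 3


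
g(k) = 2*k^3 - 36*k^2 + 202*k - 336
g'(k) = 6*k^2 - 72*k + 202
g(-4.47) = -2136.88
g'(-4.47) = 643.73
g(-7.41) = -4623.25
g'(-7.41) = 1064.97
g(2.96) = -1.63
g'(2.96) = 41.45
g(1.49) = -108.33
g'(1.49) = 108.04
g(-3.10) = -1367.74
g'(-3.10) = 482.86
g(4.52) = 26.24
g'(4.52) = -0.86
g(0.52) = -240.41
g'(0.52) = 166.18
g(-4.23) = -1985.98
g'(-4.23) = 613.92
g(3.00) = 0.00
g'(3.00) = 40.00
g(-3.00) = -1320.00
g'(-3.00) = 472.00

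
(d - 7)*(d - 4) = d^2 - 11*d + 28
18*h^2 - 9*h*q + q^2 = (-6*h + q)*(-3*h + q)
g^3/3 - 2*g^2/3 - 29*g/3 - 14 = (g/3 + 1)*(g - 7)*(g + 2)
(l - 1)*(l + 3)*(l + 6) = l^3 + 8*l^2 + 9*l - 18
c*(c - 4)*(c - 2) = c^3 - 6*c^2 + 8*c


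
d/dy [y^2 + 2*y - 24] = 2*y + 2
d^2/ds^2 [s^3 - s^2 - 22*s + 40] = 6*s - 2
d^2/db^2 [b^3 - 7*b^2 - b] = 6*b - 14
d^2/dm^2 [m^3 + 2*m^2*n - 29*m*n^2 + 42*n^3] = 6*m + 4*n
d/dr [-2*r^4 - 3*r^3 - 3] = r^2*(-8*r - 9)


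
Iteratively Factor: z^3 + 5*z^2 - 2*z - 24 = (z + 3)*(z^2 + 2*z - 8) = (z - 2)*(z + 3)*(z + 4)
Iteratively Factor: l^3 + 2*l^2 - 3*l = (l + 3)*(l^2 - l) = (l - 1)*(l + 3)*(l)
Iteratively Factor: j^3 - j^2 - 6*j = (j - 3)*(j^2 + 2*j) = j*(j - 3)*(j + 2)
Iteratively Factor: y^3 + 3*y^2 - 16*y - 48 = (y + 3)*(y^2 - 16) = (y - 4)*(y + 3)*(y + 4)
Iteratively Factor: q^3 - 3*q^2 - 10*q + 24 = (q + 3)*(q^2 - 6*q + 8) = (q - 2)*(q + 3)*(q - 4)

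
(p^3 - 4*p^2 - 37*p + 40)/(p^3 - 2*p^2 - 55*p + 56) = (p + 5)/(p + 7)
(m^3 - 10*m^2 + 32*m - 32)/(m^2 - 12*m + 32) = (m^2 - 6*m + 8)/(m - 8)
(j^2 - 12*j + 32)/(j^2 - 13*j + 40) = (j - 4)/(j - 5)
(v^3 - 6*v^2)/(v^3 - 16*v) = v*(v - 6)/(v^2 - 16)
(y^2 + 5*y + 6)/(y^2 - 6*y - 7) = (y^2 + 5*y + 6)/(y^2 - 6*y - 7)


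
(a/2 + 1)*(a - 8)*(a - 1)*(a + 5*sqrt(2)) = a^4/2 - 7*a^3/2 + 5*sqrt(2)*a^3/2 - 35*sqrt(2)*a^2/2 - 5*a^2 - 25*sqrt(2)*a + 8*a + 40*sqrt(2)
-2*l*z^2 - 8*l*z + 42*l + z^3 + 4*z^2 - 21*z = (-2*l + z)*(z - 3)*(z + 7)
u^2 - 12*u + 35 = (u - 7)*(u - 5)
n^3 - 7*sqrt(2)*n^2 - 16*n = n*(n - 8*sqrt(2))*(n + sqrt(2))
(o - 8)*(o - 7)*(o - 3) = o^3 - 18*o^2 + 101*o - 168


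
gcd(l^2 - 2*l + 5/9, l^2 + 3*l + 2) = 1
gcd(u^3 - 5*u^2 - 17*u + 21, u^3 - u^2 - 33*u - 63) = u^2 - 4*u - 21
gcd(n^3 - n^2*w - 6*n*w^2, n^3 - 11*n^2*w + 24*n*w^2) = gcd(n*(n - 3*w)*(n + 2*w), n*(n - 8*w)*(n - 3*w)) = -n^2 + 3*n*w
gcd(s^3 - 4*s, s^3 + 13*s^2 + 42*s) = s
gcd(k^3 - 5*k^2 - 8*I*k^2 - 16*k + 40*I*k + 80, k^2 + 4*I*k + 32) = k - 4*I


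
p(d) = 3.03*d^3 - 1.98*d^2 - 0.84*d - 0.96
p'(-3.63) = 133.31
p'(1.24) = 8.23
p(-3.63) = -168.93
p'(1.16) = 6.80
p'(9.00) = 699.81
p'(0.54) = -0.33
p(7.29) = 1061.58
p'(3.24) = 81.75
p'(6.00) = 302.64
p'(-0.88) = 9.68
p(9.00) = 2039.97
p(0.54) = -1.51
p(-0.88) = -3.82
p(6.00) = 577.20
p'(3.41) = 91.36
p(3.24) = 78.59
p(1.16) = 0.13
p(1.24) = 0.73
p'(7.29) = 453.37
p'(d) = 9.09*d^2 - 3.96*d - 0.84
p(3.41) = 93.30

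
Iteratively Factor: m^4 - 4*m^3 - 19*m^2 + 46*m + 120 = (m + 3)*(m^3 - 7*m^2 + 2*m + 40) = (m - 5)*(m + 3)*(m^2 - 2*m - 8) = (m - 5)*(m + 2)*(m + 3)*(m - 4)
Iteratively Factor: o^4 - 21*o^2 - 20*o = (o + 1)*(o^3 - o^2 - 20*o) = (o + 1)*(o + 4)*(o^2 - 5*o) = o*(o + 1)*(o + 4)*(o - 5)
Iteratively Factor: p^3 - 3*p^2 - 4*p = (p - 4)*(p^2 + p) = p*(p - 4)*(p + 1)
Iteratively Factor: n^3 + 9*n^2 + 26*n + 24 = (n + 3)*(n^2 + 6*n + 8) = (n + 2)*(n + 3)*(n + 4)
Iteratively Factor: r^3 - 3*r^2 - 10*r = (r - 5)*(r^2 + 2*r) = r*(r - 5)*(r + 2)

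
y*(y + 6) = y^2 + 6*y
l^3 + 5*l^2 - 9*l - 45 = (l - 3)*(l + 3)*(l + 5)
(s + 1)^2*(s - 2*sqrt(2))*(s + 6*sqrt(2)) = s^4 + 2*s^3 + 4*sqrt(2)*s^3 - 23*s^2 + 8*sqrt(2)*s^2 - 48*s + 4*sqrt(2)*s - 24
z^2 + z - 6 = (z - 2)*(z + 3)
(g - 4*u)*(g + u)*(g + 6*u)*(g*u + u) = g^4*u + 3*g^3*u^2 + g^3*u - 22*g^2*u^3 + 3*g^2*u^2 - 24*g*u^4 - 22*g*u^3 - 24*u^4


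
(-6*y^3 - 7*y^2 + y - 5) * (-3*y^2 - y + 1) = 18*y^5 + 27*y^4 - 2*y^3 + 7*y^2 + 6*y - 5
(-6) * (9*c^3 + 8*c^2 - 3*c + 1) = -54*c^3 - 48*c^2 + 18*c - 6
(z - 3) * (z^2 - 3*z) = z^3 - 6*z^2 + 9*z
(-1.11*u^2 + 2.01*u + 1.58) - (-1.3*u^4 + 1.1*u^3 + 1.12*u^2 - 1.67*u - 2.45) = 1.3*u^4 - 1.1*u^3 - 2.23*u^2 + 3.68*u + 4.03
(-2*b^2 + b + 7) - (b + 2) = 5 - 2*b^2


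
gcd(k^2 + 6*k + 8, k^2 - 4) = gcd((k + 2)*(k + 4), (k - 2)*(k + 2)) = k + 2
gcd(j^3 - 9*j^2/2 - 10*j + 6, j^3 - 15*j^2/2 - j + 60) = j - 6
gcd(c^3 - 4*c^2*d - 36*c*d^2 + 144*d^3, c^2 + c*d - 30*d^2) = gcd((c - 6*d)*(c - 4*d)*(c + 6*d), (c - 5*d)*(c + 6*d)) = c + 6*d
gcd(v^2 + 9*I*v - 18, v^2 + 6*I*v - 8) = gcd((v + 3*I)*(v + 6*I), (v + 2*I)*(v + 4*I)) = 1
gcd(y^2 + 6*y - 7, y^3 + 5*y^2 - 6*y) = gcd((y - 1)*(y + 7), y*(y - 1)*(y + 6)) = y - 1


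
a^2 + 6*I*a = a*(a + 6*I)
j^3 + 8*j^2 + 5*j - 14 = (j - 1)*(j + 2)*(j + 7)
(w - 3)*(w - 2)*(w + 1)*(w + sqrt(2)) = w^4 - 4*w^3 + sqrt(2)*w^3 - 4*sqrt(2)*w^2 + w^2 + sqrt(2)*w + 6*w + 6*sqrt(2)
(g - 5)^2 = g^2 - 10*g + 25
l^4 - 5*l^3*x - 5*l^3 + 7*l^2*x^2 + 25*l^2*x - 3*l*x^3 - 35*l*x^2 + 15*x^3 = (l - 5)*(l - 3*x)*(l - x)^2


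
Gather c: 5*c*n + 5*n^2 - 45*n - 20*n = 5*c*n + 5*n^2 - 65*n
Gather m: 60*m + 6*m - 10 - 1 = 66*m - 11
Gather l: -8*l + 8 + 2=10 - 8*l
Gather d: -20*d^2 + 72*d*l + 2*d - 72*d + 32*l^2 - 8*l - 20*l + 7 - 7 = -20*d^2 + d*(72*l - 70) + 32*l^2 - 28*l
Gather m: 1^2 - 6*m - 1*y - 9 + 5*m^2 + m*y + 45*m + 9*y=5*m^2 + m*(y + 39) + 8*y - 8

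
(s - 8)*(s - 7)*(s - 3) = s^3 - 18*s^2 + 101*s - 168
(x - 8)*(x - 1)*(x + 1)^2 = x^4 - 7*x^3 - 9*x^2 + 7*x + 8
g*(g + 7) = g^2 + 7*g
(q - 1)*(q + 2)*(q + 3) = q^3 + 4*q^2 + q - 6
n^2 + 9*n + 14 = (n + 2)*(n + 7)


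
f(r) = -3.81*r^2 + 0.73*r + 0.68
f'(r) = 0.73 - 7.62*r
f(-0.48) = -0.55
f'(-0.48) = 4.39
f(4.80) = -83.60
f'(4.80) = -35.85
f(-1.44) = -8.27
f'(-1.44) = 11.70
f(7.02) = -181.95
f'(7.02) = -52.76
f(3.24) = -36.95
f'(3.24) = -23.96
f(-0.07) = 0.61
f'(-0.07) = 1.26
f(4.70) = -80.05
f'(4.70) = -35.08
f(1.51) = -6.90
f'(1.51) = -10.78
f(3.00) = -31.42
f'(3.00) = -22.13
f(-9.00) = -314.50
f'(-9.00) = 69.31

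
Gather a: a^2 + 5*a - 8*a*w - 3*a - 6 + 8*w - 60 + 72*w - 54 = a^2 + a*(2 - 8*w) + 80*w - 120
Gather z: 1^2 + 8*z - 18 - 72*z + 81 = 64 - 64*z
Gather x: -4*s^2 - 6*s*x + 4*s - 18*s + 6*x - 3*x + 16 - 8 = -4*s^2 - 14*s + x*(3 - 6*s) + 8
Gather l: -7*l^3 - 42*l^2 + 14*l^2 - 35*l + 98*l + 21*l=-7*l^3 - 28*l^2 + 84*l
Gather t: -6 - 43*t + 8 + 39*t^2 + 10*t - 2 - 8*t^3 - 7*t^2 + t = -8*t^3 + 32*t^2 - 32*t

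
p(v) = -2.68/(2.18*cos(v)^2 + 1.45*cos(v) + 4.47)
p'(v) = -2.68*(4.36*sin(v)*cos(v) + 1.45*sin(v))/(2.18*cos(v)^2 + 1.45*cos(v) + 4.47)^2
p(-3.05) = -0.52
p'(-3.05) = -0.03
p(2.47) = -0.57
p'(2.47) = 0.15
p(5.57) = -0.39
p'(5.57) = 0.18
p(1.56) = -0.60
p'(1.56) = -0.20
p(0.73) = -0.40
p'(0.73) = -0.18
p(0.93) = -0.44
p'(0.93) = -0.23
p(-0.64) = -0.38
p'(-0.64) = 0.16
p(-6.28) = -0.33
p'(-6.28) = -0.00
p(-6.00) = -0.34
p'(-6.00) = -0.07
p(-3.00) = -0.52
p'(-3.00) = -0.04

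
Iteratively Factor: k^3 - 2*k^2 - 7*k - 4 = (k + 1)*(k^2 - 3*k - 4) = (k + 1)^2*(k - 4)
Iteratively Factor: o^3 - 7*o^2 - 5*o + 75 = (o + 3)*(o^2 - 10*o + 25) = (o - 5)*(o + 3)*(o - 5)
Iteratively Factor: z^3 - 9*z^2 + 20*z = (z - 4)*(z^2 - 5*z) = z*(z - 4)*(z - 5)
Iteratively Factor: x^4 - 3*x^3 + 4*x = (x - 2)*(x^3 - x^2 - 2*x) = x*(x - 2)*(x^2 - x - 2) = x*(x - 2)*(x + 1)*(x - 2)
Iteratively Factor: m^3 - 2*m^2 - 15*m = (m)*(m^2 - 2*m - 15) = m*(m + 3)*(m - 5)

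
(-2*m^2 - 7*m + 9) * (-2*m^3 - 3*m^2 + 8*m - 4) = 4*m^5 + 20*m^4 - 13*m^3 - 75*m^2 + 100*m - 36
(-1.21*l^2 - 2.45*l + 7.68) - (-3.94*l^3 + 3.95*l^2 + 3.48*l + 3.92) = 3.94*l^3 - 5.16*l^2 - 5.93*l + 3.76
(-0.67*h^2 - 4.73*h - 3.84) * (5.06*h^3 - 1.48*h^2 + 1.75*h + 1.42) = -3.3902*h^5 - 22.9422*h^4 - 13.6025*h^3 - 3.5457*h^2 - 13.4366*h - 5.4528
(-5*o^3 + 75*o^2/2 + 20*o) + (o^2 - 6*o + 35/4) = -5*o^3 + 77*o^2/2 + 14*o + 35/4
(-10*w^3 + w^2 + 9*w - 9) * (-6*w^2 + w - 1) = 60*w^5 - 16*w^4 - 43*w^3 + 62*w^2 - 18*w + 9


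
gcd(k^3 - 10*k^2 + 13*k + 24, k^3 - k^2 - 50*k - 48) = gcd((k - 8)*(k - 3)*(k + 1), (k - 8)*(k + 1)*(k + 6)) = k^2 - 7*k - 8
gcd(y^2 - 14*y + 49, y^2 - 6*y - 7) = y - 7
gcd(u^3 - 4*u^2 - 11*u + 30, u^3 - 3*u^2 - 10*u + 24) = u^2 + u - 6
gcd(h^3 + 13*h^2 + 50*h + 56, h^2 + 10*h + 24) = h + 4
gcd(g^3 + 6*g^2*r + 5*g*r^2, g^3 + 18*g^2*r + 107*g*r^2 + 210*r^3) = g + 5*r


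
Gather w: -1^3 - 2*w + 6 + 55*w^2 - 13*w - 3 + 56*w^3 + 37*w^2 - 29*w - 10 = 56*w^3 + 92*w^2 - 44*w - 8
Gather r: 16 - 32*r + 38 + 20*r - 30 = 24 - 12*r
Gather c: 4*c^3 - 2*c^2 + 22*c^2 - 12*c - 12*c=4*c^3 + 20*c^2 - 24*c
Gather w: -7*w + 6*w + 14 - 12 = 2 - w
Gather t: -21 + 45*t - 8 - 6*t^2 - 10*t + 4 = -6*t^2 + 35*t - 25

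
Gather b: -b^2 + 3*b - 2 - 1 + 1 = -b^2 + 3*b - 2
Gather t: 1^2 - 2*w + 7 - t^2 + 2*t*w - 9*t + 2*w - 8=-t^2 + t*(2*w - 9)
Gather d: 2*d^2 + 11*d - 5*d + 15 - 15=2*d^2 + 6*d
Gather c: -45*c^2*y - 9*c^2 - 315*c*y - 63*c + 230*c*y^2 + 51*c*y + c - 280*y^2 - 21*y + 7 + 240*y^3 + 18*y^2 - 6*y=c^2*(-45*y - 9) + c*(230*y^2 - 264*y - 62) + 240*y^3 - 262*y^2 - 27*y + 7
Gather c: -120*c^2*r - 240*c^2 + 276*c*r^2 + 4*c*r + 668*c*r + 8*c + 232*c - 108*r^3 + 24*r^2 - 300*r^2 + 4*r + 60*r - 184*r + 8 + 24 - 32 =c^2*(-120*r - 240) + c*(276*r^2 + 672*r + 240) - 108*r^3 - 276*r^2 - 120*r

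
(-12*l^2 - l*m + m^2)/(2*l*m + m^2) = (-12*l^2 - l*m + m^2)/(m*(2*l + m))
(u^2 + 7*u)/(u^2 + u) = (u + 7)/(u + 1)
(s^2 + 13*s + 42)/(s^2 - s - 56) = (s + 6)/(s - 8)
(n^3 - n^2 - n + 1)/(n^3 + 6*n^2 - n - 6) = (n - 1)/(n + 6)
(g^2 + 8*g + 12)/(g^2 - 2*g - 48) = (g + 2)/(g - 8)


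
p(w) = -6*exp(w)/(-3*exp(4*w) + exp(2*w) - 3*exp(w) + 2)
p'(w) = -6*(12*exp(4*w) - 2*exp(2*w) + 3*exp(w))*exp(w)/(-3*exp(4*w) + exp(2*w) - 3*exp(w) + 2)^2 - 6*exp(w)/(-3*exp(4*w) + exp(2*w) - 3*exp(w) + 2) = 6*(-(12*exp(3*w) - 2*exp(w) + 3)*exp(w) + 3*exp(4*w) - exp(2*w) + 3*exp(w) - 2)*exp(w)/(3*exp(4*w) - exp(2*w) + 3*exp(w) - 2)^2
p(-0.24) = 5.30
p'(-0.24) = -28.78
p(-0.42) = 40.00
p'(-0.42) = -1317.41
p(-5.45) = -0.01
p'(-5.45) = -0.01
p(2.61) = 0.00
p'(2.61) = -0.00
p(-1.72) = -0.72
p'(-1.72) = -0.95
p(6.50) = 0.00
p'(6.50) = -0.00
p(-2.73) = -0.22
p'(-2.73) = -0.24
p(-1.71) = -0.73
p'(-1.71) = -0.97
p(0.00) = 2.00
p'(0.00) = -6.67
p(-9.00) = 0.00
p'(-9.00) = 0.00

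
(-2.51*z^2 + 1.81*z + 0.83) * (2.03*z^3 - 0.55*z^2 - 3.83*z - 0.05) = -5.0953*z^5 + 5.0548*z^4 + 10.3027*z^3 - 7.2633*z^2 - 3.2694*z - 0.0415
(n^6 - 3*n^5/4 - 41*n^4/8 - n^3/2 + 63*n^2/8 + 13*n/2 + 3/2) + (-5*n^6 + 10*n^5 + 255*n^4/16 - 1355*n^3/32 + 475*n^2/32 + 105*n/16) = -4*n^6 + 37*n^5/4 + 173*n^4/16 - 1371*n^3/32 + 727*n^2/32 + 209*n/16 + 3/2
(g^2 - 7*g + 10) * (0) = 0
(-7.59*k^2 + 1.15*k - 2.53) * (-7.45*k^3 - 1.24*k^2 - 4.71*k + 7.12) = 56.5455*k^5 + 0.844100000000001*k^4 + 53.1714*k^3 - 56.3201*k^2 + 20.1043*k - 18.0136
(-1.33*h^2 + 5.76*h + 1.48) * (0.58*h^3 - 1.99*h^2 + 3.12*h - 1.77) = -0.7714*h^5 + 5.9875*h^4 - 14.7536*h^3 + 17.3801*h^2 - 5.5776*h - 2.6196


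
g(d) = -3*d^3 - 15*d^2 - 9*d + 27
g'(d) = -9*d^2 - 30*d - 9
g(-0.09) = 27.69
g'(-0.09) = -6.37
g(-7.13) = 416.02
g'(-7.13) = -252.63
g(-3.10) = 0.12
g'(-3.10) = -2.49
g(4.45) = -574.45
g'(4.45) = -320.72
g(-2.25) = 5.48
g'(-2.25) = 12.94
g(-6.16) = 214.49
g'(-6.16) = -165.71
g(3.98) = -435.56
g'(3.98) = -270.96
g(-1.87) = 10.99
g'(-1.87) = 15.63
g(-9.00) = 1080.00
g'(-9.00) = -468.00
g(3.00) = -216.00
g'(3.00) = -180.00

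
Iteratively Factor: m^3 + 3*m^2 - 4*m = (m - 1)*(m^2 + 4*m) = (m - 1)*(m + 4)*(m)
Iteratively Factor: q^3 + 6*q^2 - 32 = (q - 2)*(q^2 + 8*q + 16) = (q - 2)*(q + 4)*(q + 4)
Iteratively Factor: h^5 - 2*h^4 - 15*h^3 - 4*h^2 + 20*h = (h - 1)*(h^4 - h^3 - 16*h^2 - 20*h) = (h - 1)*(h + 2)*(h^3 - 3*h^2 - 10*h) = (h - 5)*(h - 1)*(h + 2)*(h^2 + 2*h) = (h - 5)*(h - 1)*(h + 2)^2*(h)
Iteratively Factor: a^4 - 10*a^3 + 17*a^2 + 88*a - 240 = (a - 4)*(a^3 - 6*a^2 - 7*a + 60) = (a - 5)*(a - 4)*(a^2 - a - 12) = (a - 5)*(a - 4)^2*(a + 3)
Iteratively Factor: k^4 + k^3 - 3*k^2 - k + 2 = (k + 1)*(k^3 - 3*k + 2) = (k - 1)*(k + 1)*(k^2 + k - 2) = (k - 1)^2*(k + 1)*(k + 2)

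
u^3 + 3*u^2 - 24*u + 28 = (u - 2)^2*(u + 7)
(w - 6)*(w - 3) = w^2 - 9*w + 18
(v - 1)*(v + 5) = v^2 + 4*v - 5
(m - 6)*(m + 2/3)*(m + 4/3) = m^3 - 4*m^2 - 100*m/9 - 16/3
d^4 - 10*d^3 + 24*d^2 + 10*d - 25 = (d - 5)^2*(d - 1)*(d + 1)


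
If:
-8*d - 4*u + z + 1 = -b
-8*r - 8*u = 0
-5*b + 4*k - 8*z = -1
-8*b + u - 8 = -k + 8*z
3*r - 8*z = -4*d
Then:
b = -150*z/133 - 163/133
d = 841*z/1064 - 9/532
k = 157*z/266 - 237/133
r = 429*z/266 + 3/133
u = -429*z/266 - 3/133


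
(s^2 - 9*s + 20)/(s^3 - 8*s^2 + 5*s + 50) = (s - 4)/(s^2 - 3*s - 10)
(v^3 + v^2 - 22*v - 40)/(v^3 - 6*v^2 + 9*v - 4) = (v^3 + v^2 - 22*v - 40)/(v^3 - 6*v^2 + 9*v - 4)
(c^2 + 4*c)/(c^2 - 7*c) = (c + 4)/(c - 7)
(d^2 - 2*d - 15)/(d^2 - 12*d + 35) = (d + 3)/(d - 7)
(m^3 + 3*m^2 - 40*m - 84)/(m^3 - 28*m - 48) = (m + 7)/(m + 4)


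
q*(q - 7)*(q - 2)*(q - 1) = q^4 - 10*q^3 + 23*q^2 - 14*q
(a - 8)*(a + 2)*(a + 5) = a^3 - a^2 - 46*a - 80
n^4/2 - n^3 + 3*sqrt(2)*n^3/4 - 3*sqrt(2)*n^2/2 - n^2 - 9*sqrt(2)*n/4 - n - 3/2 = (n - 3)*(n + sqrt(2))*(sqrt(2)*n/2 + 1/2)*(sqrt(2)*n/2 + sqrt(2)/2)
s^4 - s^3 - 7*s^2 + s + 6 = (s - 3)*(s - 1)*(s + 1)*(s + 2)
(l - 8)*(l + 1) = l^2 - 7*l - 8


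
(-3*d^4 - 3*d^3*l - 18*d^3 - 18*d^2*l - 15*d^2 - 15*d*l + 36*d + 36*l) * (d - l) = -3*d^5 - 18*d^4 + 3*d^3*l^2 - 15*d^3 + 18*d^2*l^2 + 36*d^2 + 15*d*l^2 - 36*l^2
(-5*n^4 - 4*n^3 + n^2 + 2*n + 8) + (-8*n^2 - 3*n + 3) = -5*n^4 - 4*n^3 - 7*n^2 - n + 11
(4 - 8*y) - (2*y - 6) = 10 - 10*y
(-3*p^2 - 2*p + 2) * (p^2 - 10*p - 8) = -3*p^4 + 28*p^3 + 46*p^2 - 4*p - 16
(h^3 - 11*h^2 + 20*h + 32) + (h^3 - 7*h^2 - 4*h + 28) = 2*h^3 - 18*h^2 + 16*h + 60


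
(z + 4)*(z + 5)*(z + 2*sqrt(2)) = z^3 + 2*sqrt(2)*z^2 + 9*z^2 + 20*z + 18*sqrt(2)*z + 40*sqrt(2)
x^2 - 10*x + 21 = (x - 7)*(x - 3)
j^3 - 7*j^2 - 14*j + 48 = (j - 8)*(j - 2)*(j + 3)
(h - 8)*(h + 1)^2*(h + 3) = h^4 - 3*h^3 - 33*h^2 - 53*h - 24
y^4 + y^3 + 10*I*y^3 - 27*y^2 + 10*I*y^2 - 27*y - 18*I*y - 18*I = (y + 1)*(y + I)*(y + 3*I)*(y + 6*I)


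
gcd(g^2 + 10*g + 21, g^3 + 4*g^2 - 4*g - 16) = 1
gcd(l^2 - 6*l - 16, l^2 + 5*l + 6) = l + 2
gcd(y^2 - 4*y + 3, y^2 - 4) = 1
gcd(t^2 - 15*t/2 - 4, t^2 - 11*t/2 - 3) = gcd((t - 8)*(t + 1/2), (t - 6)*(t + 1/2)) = t + 1/2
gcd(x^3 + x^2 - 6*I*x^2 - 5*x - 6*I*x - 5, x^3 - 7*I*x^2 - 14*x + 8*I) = x - I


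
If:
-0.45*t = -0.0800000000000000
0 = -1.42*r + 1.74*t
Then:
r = 0.22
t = 0.18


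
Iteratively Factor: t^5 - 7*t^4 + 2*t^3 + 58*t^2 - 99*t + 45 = (t - 3)*(t^4 - 4*t^3 - 10*t^2 + 28*t - 15) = (t - 5)*(t - 3)*(t^3 + t^2 - 5*t + 3) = (t - 5)*(t - 3)*(t - 1)*(t^2 + 2*t - 3) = (t - 5)*(t - 3)*(t - 1)*(t + 3)*(t - 1)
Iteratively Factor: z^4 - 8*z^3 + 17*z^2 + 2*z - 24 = (z - 3)*(z^3 - 5*z^2 + 2*z + 8) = (z - 3)*(z + 1)*(z^2 - 6*z + 8) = (z - 4)*(z - 3)*(z + 1)*(z - 2)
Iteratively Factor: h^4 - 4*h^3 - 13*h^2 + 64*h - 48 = (h - 3)*(h^3 - h^2 - 16*h + 16) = (h - 3)*(h - 1)*(h^2 - 16) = (h - 4)*(h - 3)*(h - 1)*(h + 4)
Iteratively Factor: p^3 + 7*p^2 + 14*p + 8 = (p + 4)*(p^2 + 3*p + 2) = (p + 2)*(p + 4)*(p + 1)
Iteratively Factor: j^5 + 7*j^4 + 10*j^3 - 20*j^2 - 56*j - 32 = (j + 4)*(j^4 + 3*j^3 - 2*j^2 - 12*j - 8) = (j - 2)*(j + 4)*(j^3 + 5*j^2 + 8*j + 4) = (j - 2)*(j + 1)*(j + 4)*(j^2 + 4*j + 4) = (j - 2)*(j + 1)*(j + 2)*(j + 4)*(j + 2)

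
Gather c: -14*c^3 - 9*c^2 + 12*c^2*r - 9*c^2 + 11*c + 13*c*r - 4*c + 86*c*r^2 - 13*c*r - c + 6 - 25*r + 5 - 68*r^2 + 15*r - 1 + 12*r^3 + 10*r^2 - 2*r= -14*c^3 + c^2*(12*r - 18) + c*(86*r^2 + 6) + 12*r^3 - 58*r^2 - 12*r + 10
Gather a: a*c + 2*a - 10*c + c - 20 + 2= a*(c + 2) - 9*c - 18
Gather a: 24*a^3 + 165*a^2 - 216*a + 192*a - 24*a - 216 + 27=24*a^3 + 165*a^2 - 48*a - 189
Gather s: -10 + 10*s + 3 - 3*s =7*s - 7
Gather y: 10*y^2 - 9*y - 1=10*y^2 - 9*y - 1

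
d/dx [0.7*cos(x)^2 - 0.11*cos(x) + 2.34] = (0.11 - 1.4*cos(x))*sin(x)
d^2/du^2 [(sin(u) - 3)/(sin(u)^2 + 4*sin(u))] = (-sin(u)^2 + 16*sin(u) + 38 + 30/sin(u) - 72/sin(u)^2 - 96/sin(u)^3)/(sin(u) + 4)^3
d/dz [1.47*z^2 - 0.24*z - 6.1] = 2.94*z - 0.24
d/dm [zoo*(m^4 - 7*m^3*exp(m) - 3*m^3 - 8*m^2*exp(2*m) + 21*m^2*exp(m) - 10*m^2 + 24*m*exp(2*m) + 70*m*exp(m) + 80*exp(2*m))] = zoo*(m^3*exp(m) + m^3 + m^2*exp(2*m) + m^2 + m*exp(2*m) + m*exp(m) + m + exp(2*m) + exp(m))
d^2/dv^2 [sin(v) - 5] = -sin(v)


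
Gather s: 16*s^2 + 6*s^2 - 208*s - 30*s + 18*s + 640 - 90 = 22*s^2 - 220*s + 550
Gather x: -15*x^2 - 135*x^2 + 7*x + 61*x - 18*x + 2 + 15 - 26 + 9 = -150*x^2 + 50*x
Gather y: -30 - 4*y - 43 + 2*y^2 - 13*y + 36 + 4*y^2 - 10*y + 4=6*y^2 - 27*y - 33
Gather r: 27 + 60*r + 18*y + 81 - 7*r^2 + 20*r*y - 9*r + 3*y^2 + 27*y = -7*r^2 + r*(20*y + 51) + 3*y^2 + 45*y + 108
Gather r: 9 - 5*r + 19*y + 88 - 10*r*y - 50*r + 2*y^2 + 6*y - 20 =r*(-10*y - 55) + 2*y^2 + 25*y + 77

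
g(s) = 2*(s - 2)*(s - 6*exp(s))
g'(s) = 2*s + 2*(1 - 6*exp(s))*(s - 2) - 12*exp(s) = -12*s*exp(s) + 4*s + 12*exp(s) - 4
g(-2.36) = 25.52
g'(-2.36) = -9.63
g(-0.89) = 19.39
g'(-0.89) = 1.75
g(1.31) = 28.88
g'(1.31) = -12.55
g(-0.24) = 22.22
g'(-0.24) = 6.75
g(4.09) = -1481.18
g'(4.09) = -2202.80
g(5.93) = -17692.84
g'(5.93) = -22233.58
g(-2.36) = 25.52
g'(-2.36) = -9.63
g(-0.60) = 20.24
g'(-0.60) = 4.14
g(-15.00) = 510.00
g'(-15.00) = -64.00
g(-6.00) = 96.24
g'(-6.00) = -27.79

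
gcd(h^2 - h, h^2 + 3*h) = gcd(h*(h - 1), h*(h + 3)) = h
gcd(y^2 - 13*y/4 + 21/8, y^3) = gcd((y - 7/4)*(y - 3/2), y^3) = 1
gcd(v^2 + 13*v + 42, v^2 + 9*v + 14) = v + 7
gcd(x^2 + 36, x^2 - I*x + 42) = x + 6*I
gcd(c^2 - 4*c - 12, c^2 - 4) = c + 2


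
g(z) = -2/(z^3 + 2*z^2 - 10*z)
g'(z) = -2*(-3*z^2 - 4*z + 10)/(z^3 + 2*z^2 - 10*z)^2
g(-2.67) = -0.09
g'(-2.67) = 0.00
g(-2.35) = -0.09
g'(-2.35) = -0.01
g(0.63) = 0.38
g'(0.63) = -0.46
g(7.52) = -0.00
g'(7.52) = 0.00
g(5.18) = -0.01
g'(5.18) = 0.01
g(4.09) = -0.03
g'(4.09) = 0.03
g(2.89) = -0.17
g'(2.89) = 0.37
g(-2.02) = -0.10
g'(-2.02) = -0.03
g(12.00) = 0.00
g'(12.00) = 0.00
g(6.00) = -0.00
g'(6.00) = 0.00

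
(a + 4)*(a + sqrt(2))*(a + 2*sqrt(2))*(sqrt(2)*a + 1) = sqrt(2)*a^4 + 4*sqrt(2)*a^3 + 7*a^3 + 7*sqrt(2)*a^2 + 28*a^2 + 4*a + 28*sqrt(2)*a + 16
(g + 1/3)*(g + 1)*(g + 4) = g^3 + 16*g^2/3 + 17*g/3 + 4/3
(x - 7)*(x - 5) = x^2 - 12*x + 35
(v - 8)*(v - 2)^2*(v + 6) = v^4 - 6*v^3 - 36*v^2 + 184*v - 192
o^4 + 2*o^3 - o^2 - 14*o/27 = o*(o - 2/3)*(o + 1/3)*(o + 7/3)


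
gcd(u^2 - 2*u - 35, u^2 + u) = 1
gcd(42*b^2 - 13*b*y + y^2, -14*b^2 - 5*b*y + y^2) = -7*b + y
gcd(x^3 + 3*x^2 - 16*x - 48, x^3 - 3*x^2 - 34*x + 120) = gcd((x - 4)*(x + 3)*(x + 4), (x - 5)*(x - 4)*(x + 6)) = x - 4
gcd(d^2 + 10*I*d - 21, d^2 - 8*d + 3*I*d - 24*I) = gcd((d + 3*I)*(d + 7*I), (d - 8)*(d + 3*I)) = d + 3*I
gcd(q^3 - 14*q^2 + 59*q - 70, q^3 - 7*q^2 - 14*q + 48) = q - 2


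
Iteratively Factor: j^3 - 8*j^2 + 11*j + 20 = (j + 1)*(j^2 - 9*j + 20) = (j - 5)*(j + 1)*(j - 4)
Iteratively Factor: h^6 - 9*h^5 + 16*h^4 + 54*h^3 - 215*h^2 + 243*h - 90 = (h + 3)*(h^5 - 12*h^4 + 52*h^3 - 102*h^2 + 91*h - 30) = (h - 2)*(h + 3)*(h^4 - 10*h^3 + 32*h^2 - 38*h + 15) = (h - 2)*(h - 1)*(h + 3)*(h^3 - 9*h^2 + 23*h - 15) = (h - 3)*(h - 2)*(h - 1)*(h + 3)*(h^2 - 6*h + 5) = (h - 3)*(h - 2)*(h - 1)^2*(h + 3)*(h - 5)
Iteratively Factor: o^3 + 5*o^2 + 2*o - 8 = (o - 1)*(o^2 + 6*o + 8) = (o - 1)*(o + 4)*(o + 2)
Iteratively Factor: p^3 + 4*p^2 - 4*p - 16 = (p + 4)*(p^2 - 4) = (p - 2)*(p + 4)*(p + 2)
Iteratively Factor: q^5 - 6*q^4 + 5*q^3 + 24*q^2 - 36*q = (q - 3)*(q^4 - 3*q^3 - 4*q^2 + 12*q) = q*(q - 3)*(q^3 - 3*q^2 - 4*q + 12) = q*(q - 3)*(q - 2)*(q^2 - q - 6) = q*(q - 3)*(q - 2)*(q + 2)*(q - 3)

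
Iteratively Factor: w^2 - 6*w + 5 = (w - 5)*(w - 1)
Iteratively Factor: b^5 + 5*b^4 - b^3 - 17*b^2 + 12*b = (b - 1)*(b^4 + 6*b^3 + 5*b^2 - 12*b) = (b - 1)*(b + 3)*(b^3 + 3*b^2 - 4*b) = b*(b - 1)*(b + 3)*(b^2 + 3*b - 4) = b*(b - 1)^2*(b + 3)*(b + 4)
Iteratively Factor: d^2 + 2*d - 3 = (d + 3)*(d - 1)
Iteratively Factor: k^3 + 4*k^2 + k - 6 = (k + 3)*(k^2 + k - 2) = (k + 2)*(k + 3)*(k - 1)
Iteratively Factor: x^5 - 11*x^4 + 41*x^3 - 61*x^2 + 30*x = (x - 3)*(x^4 - 8*x^3 + 17*x^2 - 10*x) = (x - 3)*(x - 1)*(x^3 - 7*x^2 + 10*x) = (x - 3)*(x - 2)*(x - 1)*(x^2 - 5*x) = x*(x - 3)*(x - 2)*(x - 1)*(x - 5)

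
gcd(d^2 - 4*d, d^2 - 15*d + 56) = 1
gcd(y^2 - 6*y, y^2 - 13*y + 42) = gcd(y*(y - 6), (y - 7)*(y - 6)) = y - 6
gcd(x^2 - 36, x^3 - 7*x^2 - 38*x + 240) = x + 6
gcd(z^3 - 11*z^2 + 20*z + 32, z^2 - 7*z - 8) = z^2 - 7*z - 8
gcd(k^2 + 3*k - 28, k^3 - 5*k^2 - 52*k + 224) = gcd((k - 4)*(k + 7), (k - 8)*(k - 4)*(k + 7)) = k^2 + 3*k - 28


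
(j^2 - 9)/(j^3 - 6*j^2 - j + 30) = (j + 3)/(j^2 - 3*j - 10)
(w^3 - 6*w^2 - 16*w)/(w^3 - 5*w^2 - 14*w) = (w - 8)/(w - 7)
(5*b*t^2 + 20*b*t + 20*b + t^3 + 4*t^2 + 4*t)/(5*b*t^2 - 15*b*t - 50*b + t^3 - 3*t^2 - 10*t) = (t + 2)/(t - 5)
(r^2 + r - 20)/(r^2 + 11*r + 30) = (r - 4)/(r + 6)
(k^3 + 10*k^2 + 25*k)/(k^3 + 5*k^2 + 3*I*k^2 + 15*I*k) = (k + 5)/(k + 3*I)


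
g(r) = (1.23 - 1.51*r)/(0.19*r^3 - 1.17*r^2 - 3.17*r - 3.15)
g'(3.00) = 0.03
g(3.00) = 0.18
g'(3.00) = 0.03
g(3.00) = 0.18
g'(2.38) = 0.04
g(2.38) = 0.16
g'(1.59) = 0.09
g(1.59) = 0.11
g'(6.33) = 0.15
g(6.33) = 0.38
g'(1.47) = 0.10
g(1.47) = 0.10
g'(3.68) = 0.03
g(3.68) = 0.20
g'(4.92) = 0.05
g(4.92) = 0.25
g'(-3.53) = -0.26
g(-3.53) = -0.44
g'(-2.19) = -1.07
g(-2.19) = -1.19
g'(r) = (1.23 - 1.51*r)*(-0.57*r^2 + 2.34*r + 3.17)/(0.19*r^3 - 1.17*r^2 - 3.17*r - 3.15)^2 - 1.51/(0.19*r^3 - 1.17*r^2 - 3.17*r - 3.15)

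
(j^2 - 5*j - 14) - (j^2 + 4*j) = -9*j - 14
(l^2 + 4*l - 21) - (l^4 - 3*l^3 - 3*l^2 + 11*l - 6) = -l^4 + 3*l^3 + 4*l^2 - 7*l - 15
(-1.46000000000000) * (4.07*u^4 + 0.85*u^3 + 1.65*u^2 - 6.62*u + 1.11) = -5.9422*u^4 - 1.241*u^3 - 2.409*u^2 + 9.6652*u - 1.6206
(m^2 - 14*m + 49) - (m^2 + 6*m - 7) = 56 - 20*m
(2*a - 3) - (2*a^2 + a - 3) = -2*a^2 + a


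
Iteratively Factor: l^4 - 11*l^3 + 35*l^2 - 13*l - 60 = (l - 3)*(l^3 - 8*l^2 + 11*l + 20) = (l - 4)*(l - 3)*(l^2 - 4*l - 5) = (l - 5)*(l - 4)*(l - 3)*(l + 1)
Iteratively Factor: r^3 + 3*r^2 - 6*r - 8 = (r + 1)*(r^2 + 2*r - 8) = (r + 1)*(r + 4)*(r - 2)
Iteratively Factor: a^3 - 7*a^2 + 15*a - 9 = (a - 3)*(a^2 - 4*a + 3) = (a - 3)^2*(a - 1)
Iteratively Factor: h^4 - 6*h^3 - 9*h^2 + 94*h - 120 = (h - 2)*(h^3 - 4*h^2 - 17*h + 60) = (h - 5)*(h - 2)*(h^2 + h - 12) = (h - 5)*(h - 3)*(h - 2)*(h + 4)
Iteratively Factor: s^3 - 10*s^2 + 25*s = (s - 5)*(s^2 - 5*s) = s*(s - 5)*(s - 5)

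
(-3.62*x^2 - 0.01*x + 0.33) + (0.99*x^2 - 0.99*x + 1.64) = -2.63*x^2 - 1.0*x + 1.97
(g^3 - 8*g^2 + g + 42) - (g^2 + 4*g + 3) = g^3 - 9*g^2 - 3*g + 39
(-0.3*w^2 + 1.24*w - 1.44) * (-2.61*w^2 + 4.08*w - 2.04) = 0.783*w^4 - 4.4604*w^3 + 9.4296*w^2 - 8.4048*w + 2.9376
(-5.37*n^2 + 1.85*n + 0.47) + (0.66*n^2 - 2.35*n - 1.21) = -4.71*n^2 - 0.5*n - 0.74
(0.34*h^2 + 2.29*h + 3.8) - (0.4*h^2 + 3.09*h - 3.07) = -0.06*h^2 - 0.8*h + 6.87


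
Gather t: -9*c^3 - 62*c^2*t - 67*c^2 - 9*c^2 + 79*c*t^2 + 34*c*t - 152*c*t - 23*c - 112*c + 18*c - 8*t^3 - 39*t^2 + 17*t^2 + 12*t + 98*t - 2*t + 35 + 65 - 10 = -9*c^3 - 76*c^2 - 117*c - 8*t^3 + t^2*(79*c - 22) + t*(-62*c^2 - 118*c + 108) + 90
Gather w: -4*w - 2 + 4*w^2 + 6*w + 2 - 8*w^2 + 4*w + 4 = -4*w^2 + 6*w + 4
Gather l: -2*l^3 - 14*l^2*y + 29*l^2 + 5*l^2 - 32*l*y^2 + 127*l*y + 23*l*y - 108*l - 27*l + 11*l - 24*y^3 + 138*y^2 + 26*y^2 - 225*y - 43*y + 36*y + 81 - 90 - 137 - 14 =-2*l^3 + l^2*(34 - 14*y) + l*(-32*y^2 + 150*y - 124) - 24*y^3 + 164*y^2 - 232*y - 160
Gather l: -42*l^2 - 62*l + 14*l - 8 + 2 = -42*l^2 - 48*l - 6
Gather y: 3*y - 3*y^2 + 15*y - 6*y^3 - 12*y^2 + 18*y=-6*y^3 - 15*y^2 + 36*y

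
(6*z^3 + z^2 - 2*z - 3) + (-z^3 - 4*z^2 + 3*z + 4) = 5*z^3 - 3*z^2 + z + 1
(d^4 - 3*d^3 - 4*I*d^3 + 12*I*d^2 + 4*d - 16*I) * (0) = 0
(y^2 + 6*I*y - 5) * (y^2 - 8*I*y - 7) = y^4 - 2*I*y^3 + 36*y^2 - 2*I*y + 35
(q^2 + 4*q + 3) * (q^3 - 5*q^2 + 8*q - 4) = q^5 - q^4 - 9*q^3 + 13*q^2 + 8*q - 12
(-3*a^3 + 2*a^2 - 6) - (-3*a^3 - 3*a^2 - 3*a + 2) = 5*a^2 + 3*a - 8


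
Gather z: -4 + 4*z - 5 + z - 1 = 5*z - 10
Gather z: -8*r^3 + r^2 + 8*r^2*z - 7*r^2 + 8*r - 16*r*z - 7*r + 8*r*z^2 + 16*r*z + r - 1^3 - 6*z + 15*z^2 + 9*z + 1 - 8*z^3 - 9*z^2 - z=-8*r^3 - 6*r^2 + 2*r - 8*z^3 + z^2*(8*r + 6) + z*(8*r^2 + 2)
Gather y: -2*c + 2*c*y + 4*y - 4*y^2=-2*c - 4*y^2 + y*(2*c + 4)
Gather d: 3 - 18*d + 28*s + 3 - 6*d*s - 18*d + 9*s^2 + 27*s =d*(-6*s - 36) + 9*s^2 + 55*s + 6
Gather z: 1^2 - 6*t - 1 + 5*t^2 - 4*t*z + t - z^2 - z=5*t^2 - 5*t - z^2 + z*(-4*t - 1)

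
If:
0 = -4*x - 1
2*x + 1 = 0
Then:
No Solution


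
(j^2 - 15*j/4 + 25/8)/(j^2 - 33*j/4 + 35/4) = (j - 5/2)/(j - 7)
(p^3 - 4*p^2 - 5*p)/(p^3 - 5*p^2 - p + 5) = p/(p - 1)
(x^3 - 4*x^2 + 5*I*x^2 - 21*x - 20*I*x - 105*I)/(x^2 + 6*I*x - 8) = (x^3 + x^2*(-4 + 5*I) - x*(21 + 20*I) - 105*I)/(x^2 + 6*I*x - 8)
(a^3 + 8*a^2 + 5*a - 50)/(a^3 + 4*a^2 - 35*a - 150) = (a - 2)/(a - 6)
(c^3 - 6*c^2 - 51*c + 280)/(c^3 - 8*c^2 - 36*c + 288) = (c^2 + 2*c - 35)/(c^2 - 36)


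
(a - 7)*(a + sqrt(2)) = a^2 - 7*a + sqrt(2)*a - 7*sqrt(2)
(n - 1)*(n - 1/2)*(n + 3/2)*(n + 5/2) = n^4 + 5*n^3/2 - 7*n^2/4 - 29*n/8 + 15/8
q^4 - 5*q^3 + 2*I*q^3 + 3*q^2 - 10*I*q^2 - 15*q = q*(q - 5)*(q - I)*(q + 3*I)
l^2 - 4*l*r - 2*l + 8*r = (l - 2)*(l - 4*r)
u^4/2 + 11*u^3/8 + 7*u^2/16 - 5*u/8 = u*(u/2 + 1)*(u - 1/2)*(u + 5/4)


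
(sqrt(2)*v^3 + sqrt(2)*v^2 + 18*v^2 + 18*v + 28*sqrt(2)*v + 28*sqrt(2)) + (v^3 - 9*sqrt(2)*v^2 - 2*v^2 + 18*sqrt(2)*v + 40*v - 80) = v^3 + sqrt(2)*v^3 - 8*sqrt(2)*v^2 + 16*v^2 + 58*v + 46*sqrt(2)*v - 80 + 28*sqrt(2)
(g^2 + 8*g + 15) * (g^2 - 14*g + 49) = g^4 - 6*g^3 - 48*g^2 + 182*g + 735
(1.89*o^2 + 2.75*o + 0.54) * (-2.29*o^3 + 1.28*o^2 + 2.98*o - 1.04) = -4.3281*o^5 - 3.8783*o^4 + 7.9156*o^3 + 6.9206*o^2 - 1.2508*o - 0.5616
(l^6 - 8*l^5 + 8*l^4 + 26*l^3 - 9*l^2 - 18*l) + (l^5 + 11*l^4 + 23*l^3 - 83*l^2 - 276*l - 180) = l^6 - 7*l^5 + 19*l^4 + 49*l^3 - 92*l^2 - 294*l - 180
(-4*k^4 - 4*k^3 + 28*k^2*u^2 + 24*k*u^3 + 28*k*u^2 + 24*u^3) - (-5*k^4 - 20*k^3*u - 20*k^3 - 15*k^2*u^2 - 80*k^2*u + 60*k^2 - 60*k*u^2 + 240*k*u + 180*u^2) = k^4 + 20*k^3*u + 16*k^3 + 43*k^2*u^2 + 80*k^2*u - 60*k^2 + 24*k*u^3 + 88*k*u^2 - 240*k*u + 24*u^3 - 180*u^2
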